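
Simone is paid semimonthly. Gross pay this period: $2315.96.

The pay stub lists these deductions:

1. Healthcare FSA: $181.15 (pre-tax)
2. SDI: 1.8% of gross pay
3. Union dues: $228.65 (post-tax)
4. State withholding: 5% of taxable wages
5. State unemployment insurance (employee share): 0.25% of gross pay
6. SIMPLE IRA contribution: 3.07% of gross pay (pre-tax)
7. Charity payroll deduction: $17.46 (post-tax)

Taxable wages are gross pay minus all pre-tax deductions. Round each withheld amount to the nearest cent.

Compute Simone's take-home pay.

$1666.93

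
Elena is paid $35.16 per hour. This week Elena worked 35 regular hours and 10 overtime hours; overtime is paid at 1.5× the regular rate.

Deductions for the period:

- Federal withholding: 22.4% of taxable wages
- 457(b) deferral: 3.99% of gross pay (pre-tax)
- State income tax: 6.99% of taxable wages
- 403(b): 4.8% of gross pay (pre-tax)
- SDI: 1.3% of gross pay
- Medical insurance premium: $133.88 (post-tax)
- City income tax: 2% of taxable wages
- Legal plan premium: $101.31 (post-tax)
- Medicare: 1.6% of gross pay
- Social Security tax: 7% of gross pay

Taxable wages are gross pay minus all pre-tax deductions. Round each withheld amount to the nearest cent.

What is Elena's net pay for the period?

Regular pay: 35 × $35.16 = $1,230.60
Overtime pay: 10 × $35.16 × 1.5 = $527.40
Gross pay = $1,230.60 + $527.40 = $1,758.00
457(b) deferral: $1,758.00 × 0.0399 = $70.14
403(b): $1,758.00 × 0.048 = $84.38
Pre-tax total = $70.14 + $84.38 = $154.52
Taxable wages = $1,758.00 − $154.52 = $1,603.48
State income tax: $1,603.48 × 0.0699 = $112.08
Federal withholding: $1,603.48 × 0.224 = $359.18
City income tax: $1,603.48 × 0.02 = $32.07
Medicare: $1,758.00 × 0.016 = $28.13
Social Security tax: $1,758.00 × 0.07 = $123.06
SDI: $1,758.00 × 0.013 = $22.85
Legal plan premium: $101.31
Medical insurance premium: $133.88
Total deductions = $70.14 + $84.38 + $112.08 + $359.18 + $32.07 + $28.13 + $123.06 + $22.85 + $101.31 + $133.88 = $1,067.08
Net pay = $1,758.00 − $1,067.08 = $690.92

$690.92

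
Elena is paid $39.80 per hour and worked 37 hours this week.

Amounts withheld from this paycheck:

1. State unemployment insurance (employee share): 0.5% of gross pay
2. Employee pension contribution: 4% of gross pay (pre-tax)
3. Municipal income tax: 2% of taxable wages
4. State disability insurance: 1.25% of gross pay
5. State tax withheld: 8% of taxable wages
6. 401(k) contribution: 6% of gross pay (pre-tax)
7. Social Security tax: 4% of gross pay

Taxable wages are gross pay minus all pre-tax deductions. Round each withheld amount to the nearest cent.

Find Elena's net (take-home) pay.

$1,108.13

Gross pay: 37 × $39.80 = $1,472.60
Employee pension contribution: $1,472.60 × 0.04 = $58.90
401(k) contribution: $1,472.60 × 0.06 = $88.36
Pre-tax total = $58.90 + $88.36 = $147.26
Taxable wages = $1,472.60 − $147.26 = $1,325.34
Municipal income tax: $1,325.34 × 0.02 = $26.51
State tax withheld: $1,325.34 × 0.08 = $106.03
Social Security tax: $1,472.60 × 0.04 = $58.90
State unemployment insurance (employee share): $1,472.60 × 0.005 = $7.36
State disability insurance: $1,472.60 × 0.0125 = $18.41
Total deductions = $58.90 + $88.36 + $26.51 + $106.03 + $58.90 + $7.36 + $18.41 = $364.47
Net pay = $1,472.60 − $364.47 = $1,108.13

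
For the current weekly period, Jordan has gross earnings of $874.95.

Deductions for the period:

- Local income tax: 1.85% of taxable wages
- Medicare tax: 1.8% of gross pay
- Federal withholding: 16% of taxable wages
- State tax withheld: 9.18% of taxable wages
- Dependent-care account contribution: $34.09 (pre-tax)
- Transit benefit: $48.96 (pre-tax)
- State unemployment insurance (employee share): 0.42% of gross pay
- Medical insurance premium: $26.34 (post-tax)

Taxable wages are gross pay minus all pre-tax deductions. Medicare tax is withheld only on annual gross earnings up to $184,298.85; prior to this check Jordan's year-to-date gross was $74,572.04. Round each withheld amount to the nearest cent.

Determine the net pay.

Transit benefit: $48.96
Dependent-care account contribution: $34.09
Pre-tax total = $48.96 + $34.09 = $83.05
Taxable wages = $874.95 − $83.05 = $791.90
State tax withheld: $791.90 × 0.0918 = $72.70
Local income tax: $791.90 × 0.0185 = $14.65
Federal withholding: $791.90 × 0.16 = $126.70
Medicare tax: cap not yet reached, full $874.95 is subject → $874.95 × 0.018 = $15.75
State unemployment insurance (employee share): $874.95 × 0.0042 = $3.67
Medical insurance premium: $26.34
Total deductions = $48.96 + $34.09 + $72.70 + $14.65 + $126.70 + $15.75 + $3.67 + $26.34 = $342.86
Net pay = $874.95 − $342.86 = $532.09

$532.09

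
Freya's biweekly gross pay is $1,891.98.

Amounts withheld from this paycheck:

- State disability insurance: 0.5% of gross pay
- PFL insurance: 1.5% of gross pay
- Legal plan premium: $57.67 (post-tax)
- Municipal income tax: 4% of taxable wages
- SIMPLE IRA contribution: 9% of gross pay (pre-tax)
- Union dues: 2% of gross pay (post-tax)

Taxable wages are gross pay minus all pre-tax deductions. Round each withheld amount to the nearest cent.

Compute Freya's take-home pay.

SIMPLE IRA contribution: $1,891.98 × 0.09 = $170.28
Taxable wages = $1,891.98 − $170.28 = $1,721.70
Municipal income tax: $1,721.70 × 0.04 = $68.87
State disability insurance: $1,891.98 × 0.005 = $9.46
PFL insurance: $1,891.98 × 0.015 = $28.38
Legal plan premium: $57.67
Union dues: $1,891.98 × 0.02 = $37.84
Total deductions = $170.28 + $68.87 + $9.46 + $28.38 + $57.67 + $37.84 = $372.50
Net pay = $1,891.98 − $372.50 = $1,519.48

$1,519.48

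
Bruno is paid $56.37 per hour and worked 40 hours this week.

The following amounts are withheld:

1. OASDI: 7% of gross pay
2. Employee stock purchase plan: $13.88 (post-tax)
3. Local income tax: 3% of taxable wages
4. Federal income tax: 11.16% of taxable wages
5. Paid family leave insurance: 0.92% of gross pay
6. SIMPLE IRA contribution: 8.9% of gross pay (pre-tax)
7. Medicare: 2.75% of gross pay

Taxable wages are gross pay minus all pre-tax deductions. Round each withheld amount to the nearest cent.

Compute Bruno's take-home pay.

$1,508.79

Gross pay: 40 × $56.37 = $2,254.80
SIMPLE IRA contribution: $2,254.80 × 0.089 = $200.68
Taxable wages = $2,254.80 − $200.68 = $2,054.12
Local income tax: $2,054.12 × 0.03 = $61.62
Federal income tax: $2,054.12 × 0.1116 = $229.24
OASDI: $2,254.80 × 0.07 = $157.84
Medicare: $2,254.80 × 0.0275 = $62.01
Paid family leave insurance: $2,254.80 × 0.0092 = $20.74
Employee stock purchase plan: $13.88
Total deductions = $200.68 + $61.62 + $229.24 + $157.84 + $62.01 + $20.74 + $13.88 = $746.01
Net pay = $2,254.80 − $746.01 = $1,508.79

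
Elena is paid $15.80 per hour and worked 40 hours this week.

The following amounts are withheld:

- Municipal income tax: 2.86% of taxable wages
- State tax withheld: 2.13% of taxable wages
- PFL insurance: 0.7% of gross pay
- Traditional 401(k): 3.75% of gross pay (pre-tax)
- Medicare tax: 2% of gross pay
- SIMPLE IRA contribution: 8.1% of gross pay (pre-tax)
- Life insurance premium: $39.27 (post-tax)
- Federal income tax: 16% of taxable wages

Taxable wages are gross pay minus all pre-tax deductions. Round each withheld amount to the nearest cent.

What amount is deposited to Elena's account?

Gross pay: 40 × $15.80 = $632.00
SIMPLE IRA contribution: $632.00 × 0.081 = $51.19
Traditional 401(k): $632.00 × 0.0375 = $23.70
Pre-tax total = $51.19 + $23.70 = $74.89
Taxable wages = $632.00 − $74.89 = $557.11
Municipal income tax: $557.11 × 0.0286 = $15.93
Federal income tax: $557.11 × 0.16 = $89.14
State tax withheld: $557.11 × 0.0213 = $11.87
PFL insurance: $632.00 × 0.007 = $4.42
Medicare tax: $632.00 × 0.02 = $12.64
Life insurance premium: $39.27
Total deductions = $51.19 + $23.70 + $15.93 + $89.14 + $11.87 + $4.42 + $12.64 + $39.27 = $248.16
Net pay = $632.00 − $248.16 = $383.84

$383.84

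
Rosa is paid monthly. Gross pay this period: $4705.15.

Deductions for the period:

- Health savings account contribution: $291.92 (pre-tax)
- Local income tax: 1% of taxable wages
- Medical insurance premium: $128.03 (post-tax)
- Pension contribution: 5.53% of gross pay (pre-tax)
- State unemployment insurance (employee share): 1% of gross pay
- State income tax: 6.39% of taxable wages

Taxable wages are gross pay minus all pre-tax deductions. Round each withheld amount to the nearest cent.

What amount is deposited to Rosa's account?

$3671.05

Pension contribution: $4705.15 × 0.0553 = $260.19
Health savings account contribution: $291.92
Pre-tax total = $260.19 + $291.92 = $552.11
Taxable wages = $4705.15 − $552.11 = $4153.04
Local income tax: $4153.04 × 0.01 = $41.53
State income tax: $4153.04 × 0.0639 = $265.38
State unemployment insurance (employee share): $4705.15 × 0.01 = $47.05
Medical insurance premium: $128.03
Total deductions = $260.19 + $291.92 + $41.53 + $265.38 + $47.05 + $128.03 = $1034.10
Net pay = $4705.15 − $1034.10 = $3671.05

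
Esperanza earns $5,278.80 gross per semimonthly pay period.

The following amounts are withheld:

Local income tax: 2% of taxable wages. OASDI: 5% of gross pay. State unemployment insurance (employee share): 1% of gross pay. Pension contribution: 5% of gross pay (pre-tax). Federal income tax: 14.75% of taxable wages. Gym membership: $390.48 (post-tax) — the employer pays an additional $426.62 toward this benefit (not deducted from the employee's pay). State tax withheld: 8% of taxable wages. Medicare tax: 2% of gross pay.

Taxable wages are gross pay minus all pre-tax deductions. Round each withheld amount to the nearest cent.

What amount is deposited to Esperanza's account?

Pension contribution: $5,278.80 × 0.05 = $263.94
Taxable wages = $5,278.80 − $263.94 = $5,014.86
State tax withheld: $5,014.86 × 0.08 = $401.19
Federal income tax: $5,014.86 × 0.1475 = $739.69
Local income tax: $5,014.86 × 0.02 = $100.30
OASDI: $5,278.80 × 0.05 = $263.94
State unemployment insurance (employee share): $5,278.80 × 0.01 = $52.79
Medicare tax: $5,278.80 × 0.02 = $105.58
Gym membership: $390.48
(Employer's $426.62 toward gym membership is not withheld from the employee.)
Total deductions = $263.94 + $401.19 + $739.69 + $100.30 + $263.94 + $52.79 + $105.58 + $390.48 = $2,317.91
Net pay = $5,278.80 − $2,317.91 = $2,960.89

$2,960.89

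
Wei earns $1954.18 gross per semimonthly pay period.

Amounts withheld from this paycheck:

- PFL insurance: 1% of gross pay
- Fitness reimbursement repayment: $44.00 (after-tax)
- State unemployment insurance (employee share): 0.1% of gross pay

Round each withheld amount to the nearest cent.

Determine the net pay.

PFL insurance: $1954.18 × 0.01 = $19.54
State unemployment insurance (employee share): $1954.18 × 0.001 = $1.95
Fitness reimbursement repayment: $44.00
Total deductions = $19.54 + $1.95 + $44.00 = $65.49
Net pay = $1954.18 − $65.49 = $1888.69

$1888.69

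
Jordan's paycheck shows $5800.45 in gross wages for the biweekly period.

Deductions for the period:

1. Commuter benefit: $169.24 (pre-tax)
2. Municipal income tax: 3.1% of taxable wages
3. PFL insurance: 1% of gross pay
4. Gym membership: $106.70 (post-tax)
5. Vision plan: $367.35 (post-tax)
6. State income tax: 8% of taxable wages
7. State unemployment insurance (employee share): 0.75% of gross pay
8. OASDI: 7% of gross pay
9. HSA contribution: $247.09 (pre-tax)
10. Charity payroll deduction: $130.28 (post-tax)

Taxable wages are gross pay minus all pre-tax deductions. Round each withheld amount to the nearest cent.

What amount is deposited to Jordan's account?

HSA contribution: $247.09
Commuter benefit: $169.24
Pre-tax total = $247.09 + $169.24 = $416.33
Taxable wages = $5800.45 − $416.33 = $5384.12
Municipal income tax: $5384.12 × 0.031 = $166.91
State income tax: $5384.12 × 0.08 = $430.73
PFL insurance: $5800.45 × 0.01 = $58.00
State unemployment insurance (employee share): $5800.45 × 0.0075 = $43.50
OASDI: $5800.45 × 0.07 = $406.03
Gym membership: $106.70
Charity payroll deduction: $130.28
Vision plan: $367.35
Total deductions = $247.09 + $169.24 + $166.91 + $430.73 + $58.00 + $43.50 + $406.03 + $106.70 + $130.28 + $367.35 = $2125.83
Net pay = $5800.45 − $2125.83 = $3674.62

$3674.62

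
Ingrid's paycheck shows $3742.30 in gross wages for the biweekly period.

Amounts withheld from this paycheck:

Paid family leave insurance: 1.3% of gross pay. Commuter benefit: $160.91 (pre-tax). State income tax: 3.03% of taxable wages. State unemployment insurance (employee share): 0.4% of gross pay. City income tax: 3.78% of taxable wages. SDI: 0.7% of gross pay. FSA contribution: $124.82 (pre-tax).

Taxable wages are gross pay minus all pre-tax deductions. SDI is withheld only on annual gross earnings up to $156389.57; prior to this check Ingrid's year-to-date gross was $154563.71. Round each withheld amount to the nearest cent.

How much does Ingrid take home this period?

$3144.78

Commuter benefit: $160.91
FSA contribution: $124.82
Pre-tax total = $160.91 + $124.82 = $285.73
Taxable wages = $3742.30 − $285.73 = $3456.57
City income tax: $3456.57 × 0.0378 = $130.66
State income tax: $3456.57 × 0.0303 = $104.73
SDI: only $156389.57 − $154563.71 = $1825.86 of this check is subject → $1825.86 × 0.007 = $12.78
State unemployment insurance (employee share): $3742.30 × 0.004 = $14.97
Paid family leave insurance: $3742.30 × 0.013 = $48.65
Total deductions = $160.91 + $124.82 + $130.66 + $104.73 + $12.78 + $14.97 + $48.65 = $597.52
Net pay = $3742.30 − $597.52 = $3144.78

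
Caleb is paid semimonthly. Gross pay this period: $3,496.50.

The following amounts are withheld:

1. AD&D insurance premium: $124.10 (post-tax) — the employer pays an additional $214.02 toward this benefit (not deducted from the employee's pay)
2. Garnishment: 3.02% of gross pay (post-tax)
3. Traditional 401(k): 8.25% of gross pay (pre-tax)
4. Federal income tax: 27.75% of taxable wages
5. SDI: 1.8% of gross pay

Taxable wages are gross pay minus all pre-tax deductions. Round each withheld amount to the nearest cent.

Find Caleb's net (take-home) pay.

Traditional 401(k): $3,496.50 × 0.0825 = $288.46
Taxable wages = $3,496.50 − $288.46 = $3,208.04
Federal income tax: $3,208.04 × 0.2775 = $890.23
SDI: $3,496.50 × 0.018 = $62.94
Garnishment: $3,496.50 × 0.0302 = $105.59
AD&D insurance premium: $124.10
(Employer's $214.02 toward AD&D insurance premium is not withheld from the employee.)
Total deductions = $288.46 + $890.23 + $62.94 + $105.59 + $124.10 = $1,471.32
Net pay = $3,496.50 − $1,471.32 = $2,025.18

$2,025.18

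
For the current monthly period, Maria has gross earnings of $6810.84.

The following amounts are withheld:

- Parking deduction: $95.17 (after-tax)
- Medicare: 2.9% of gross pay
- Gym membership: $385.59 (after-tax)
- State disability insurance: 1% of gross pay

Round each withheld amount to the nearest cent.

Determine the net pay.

State disability insurance: $6810.84 × 0.01 = $68.11
Medicare: $6810.84 × 0.029 = $197.51
Gym membership: $385.59
Parking deduction: $95.17
Total deductions = $68.11 + $197.51 + $385.59 + $95.17 = $746.38
Net pay = $6810.84 − $746.38 = $6064.46

$6064.46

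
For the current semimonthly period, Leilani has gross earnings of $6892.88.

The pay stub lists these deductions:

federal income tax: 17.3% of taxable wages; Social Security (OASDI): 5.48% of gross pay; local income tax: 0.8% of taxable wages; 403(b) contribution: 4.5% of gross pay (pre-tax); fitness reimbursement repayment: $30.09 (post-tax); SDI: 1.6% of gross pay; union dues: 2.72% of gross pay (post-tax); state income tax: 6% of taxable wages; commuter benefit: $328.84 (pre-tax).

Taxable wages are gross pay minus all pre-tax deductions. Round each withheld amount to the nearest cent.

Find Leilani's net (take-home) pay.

Commuter benefit: $328.84
403(b) contribution: $6892.88 × 0.045 = $310.18
Pre-tax total = $328.84 + $310.18 = $639.02
Taxable wages = $6892.88 − $639.02 = $6253.86
Federal income tax: $6253.86 × 0.173 = $1081.92
Local income tax: $6253.86 × 0.008 = $50.03
State income tax: $6253.86 × 0.06 = $375.23
Social Security (OASDI): $6892.88 × 0.0548 = $377.73
SDI: $6892.88 × 0.016 = $110.29
Fitness reimbursement repayment: $30.09
Union dues: $6892.88 × 0.0272 = $187.49
Total deductions = $328.84 + $310.18 + $1081.92 + $50.03 + $375.23 + $377.73 + $110.29 + $30.09 + $187.49 = $2851.80
Net pay = $6892.88 − $2851.80 = $4041.08

$4041.08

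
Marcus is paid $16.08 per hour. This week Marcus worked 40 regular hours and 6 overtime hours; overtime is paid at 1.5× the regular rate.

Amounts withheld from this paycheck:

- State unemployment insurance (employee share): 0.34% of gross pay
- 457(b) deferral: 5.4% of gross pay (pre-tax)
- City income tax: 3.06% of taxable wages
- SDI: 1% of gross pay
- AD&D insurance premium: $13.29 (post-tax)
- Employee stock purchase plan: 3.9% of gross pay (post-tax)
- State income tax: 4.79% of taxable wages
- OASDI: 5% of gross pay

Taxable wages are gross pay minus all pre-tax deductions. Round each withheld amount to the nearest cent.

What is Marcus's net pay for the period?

$592.88

Regular pay: 40 × $16.08 = $643.20
Overtime pay: 6 × $16.08 × 1.5 = $144.72
Gross pay = $643.20 + $144.72 = $787.92
457(b) deferral: $787.92 × 0.054 = $42.55
Taxable wages = $787.92 − $42.55 = $745.37
City income tax: $745.37 × 0.0306 = $22.81
State income tax: $745.37 × 0.0479 = $35.70
OASDI: $787.92 × 0.05 = $39.40
State unemployment insurance (employee share): $787.92 × 0.0034 = $2.68
SDI: $787.92 × 0.01 = $7.88
AD&D insurance premium: $13.29
Employee stock purchase plan: $787.92 × 0.039 = $30.73
Total deductions = $42.55 + $22.81 + $35.70 + $39.40 + $2.68 + $7.88 + $13.29 + $30.73 = $195.04
Net pay = $787.92 − $195.04 = $592.88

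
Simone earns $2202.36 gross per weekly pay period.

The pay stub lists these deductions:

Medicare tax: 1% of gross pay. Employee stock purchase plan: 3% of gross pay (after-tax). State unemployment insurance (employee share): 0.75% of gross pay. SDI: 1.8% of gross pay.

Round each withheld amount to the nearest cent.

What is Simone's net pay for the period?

Medicare tax: $2202.36 × 0.01 = $22.02
SDI: $2202.36 × 0.018 = $39.64
State unemployment insurance (employee share): $2202.36 × 0.0075 = $16.52
Employee stock purchase plan: $2202.36 × 0.03 = $66.07
Total deductions = $22.02 + $39.64 + $16.52 + $66.07 = $144.25
Net pay = $2202.36 − $144.25 = $2058.11

$2058.11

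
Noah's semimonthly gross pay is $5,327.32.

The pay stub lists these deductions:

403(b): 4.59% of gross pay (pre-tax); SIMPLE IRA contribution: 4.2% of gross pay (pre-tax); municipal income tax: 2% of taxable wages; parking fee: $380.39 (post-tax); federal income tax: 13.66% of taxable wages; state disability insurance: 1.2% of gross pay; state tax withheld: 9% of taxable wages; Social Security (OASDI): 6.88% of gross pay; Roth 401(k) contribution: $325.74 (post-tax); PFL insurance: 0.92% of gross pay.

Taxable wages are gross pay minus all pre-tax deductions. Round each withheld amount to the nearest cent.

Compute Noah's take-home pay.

$2,475.22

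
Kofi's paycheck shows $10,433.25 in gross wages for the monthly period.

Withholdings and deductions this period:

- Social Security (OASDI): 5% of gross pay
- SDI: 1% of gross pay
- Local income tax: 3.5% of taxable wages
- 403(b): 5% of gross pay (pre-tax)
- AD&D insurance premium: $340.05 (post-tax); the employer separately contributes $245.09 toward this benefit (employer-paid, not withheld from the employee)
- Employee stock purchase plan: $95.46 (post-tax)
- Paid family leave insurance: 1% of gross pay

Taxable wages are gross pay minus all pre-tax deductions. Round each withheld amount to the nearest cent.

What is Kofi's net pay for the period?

$8,398.85

403(b): $10,433.25 × 0.05 = $521.66
Taxable wages = $10,433.25 − $521.66 = $9,911.59
Local income tax: $9,911.59 × 0.035 = $346.91
Social Security (OASDI): $10,433.25 × 0.05 = $521.66
Paid family leave insurance: $10,433.25 × 0.01 = $104.33
SDI: $10,433.25 × 0.01 = $104.33
Employee stock purchase plan: $95.46
AD&D insurance premium: $340.05
(Employer's $245.09 toward AD&D insurance premium is not withheld from the employee.)
Total deductions = $521.66 + $346.91 + $521.66 + $104.33 + $104.33 + $95.46 + $340.05 = $2,034.40
Net pay = $10,433.25 − $2,034.40 = $8,398.85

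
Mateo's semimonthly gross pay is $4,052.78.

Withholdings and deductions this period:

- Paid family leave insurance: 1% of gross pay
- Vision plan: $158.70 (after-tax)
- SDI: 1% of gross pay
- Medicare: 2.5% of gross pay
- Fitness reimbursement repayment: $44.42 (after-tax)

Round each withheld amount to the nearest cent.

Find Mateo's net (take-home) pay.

$3,667.28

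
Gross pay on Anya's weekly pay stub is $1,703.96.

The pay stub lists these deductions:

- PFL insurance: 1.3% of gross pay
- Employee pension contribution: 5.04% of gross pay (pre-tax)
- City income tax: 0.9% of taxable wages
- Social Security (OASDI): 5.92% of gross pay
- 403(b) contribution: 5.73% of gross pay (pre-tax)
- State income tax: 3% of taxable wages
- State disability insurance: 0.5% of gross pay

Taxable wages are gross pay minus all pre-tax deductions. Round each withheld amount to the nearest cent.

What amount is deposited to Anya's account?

Employee pension contribution: $1,703.96 × 0.0504 = $85.88
403(b) contribution: $1,703.96 × 0.0573 = $97.64
Pre-tax total = $85.88 + $97.64 = $183.52
Taxable wages = $1,703.96 − $183.52 = $1,520.44
City income tax: $1,520.44 × 0.009 = $13.68
State income tax: $1,520.44 × 0.03 = $45.61
State disability insurance: $1,703.96 × 0.005 = $8.52
PFL insurance: $1,703.96 × 0.013 = $22.15
Social Security (OASDI): $1,703.96 × 0.0592 = $100.87
Total deductions = $85.88 + $97.64 + $13.68 + $45.61 + $8.52 + $22.15 + $100.87 = $374.35
Net pay = $1,703.96 − $374.35 = $1,329.61

$1,329.61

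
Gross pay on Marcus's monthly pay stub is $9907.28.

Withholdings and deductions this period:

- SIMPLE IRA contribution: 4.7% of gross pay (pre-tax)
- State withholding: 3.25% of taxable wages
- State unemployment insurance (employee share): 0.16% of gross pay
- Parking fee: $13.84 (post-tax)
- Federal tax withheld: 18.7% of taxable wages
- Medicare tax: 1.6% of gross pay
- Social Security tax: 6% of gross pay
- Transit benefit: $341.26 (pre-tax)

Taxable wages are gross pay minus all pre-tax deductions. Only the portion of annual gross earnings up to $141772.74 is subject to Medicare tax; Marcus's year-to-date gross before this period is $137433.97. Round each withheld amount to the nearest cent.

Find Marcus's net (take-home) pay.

$6409.30

SIMPLE IRA contribution: $9907.28 × 0.047 = $465.64
Transit benefit: $341.26
Pre-tax total = $465.64 + $341.26 = $806.90
Taxable wages = $9907.28 − $806.90 = $9100.38
State withholding: $9100.38 × 0.0325 = $295.76
Federal tax withheld: $9100.38 × 0.187 = $1701.77
Social Security tax: $9907.28 × 0.06 = $594.44
State unemployment insurance (employee share): $9907.28 × 0.0016 = $15.85
Medicare tax: only $141772.74 − $137433.97 = $4338.77 of this check is subject → $4338.77 × 0.016 = $69.42
Parking fee: $13.84
Total deductions = $465.64 + $341.26 + $295.76 + $1701.77 + $594.44 + $15.85 + $69.42 + $13.84 = $3497.98
Net pay = $9907.28 − $3497.98 = $6409.30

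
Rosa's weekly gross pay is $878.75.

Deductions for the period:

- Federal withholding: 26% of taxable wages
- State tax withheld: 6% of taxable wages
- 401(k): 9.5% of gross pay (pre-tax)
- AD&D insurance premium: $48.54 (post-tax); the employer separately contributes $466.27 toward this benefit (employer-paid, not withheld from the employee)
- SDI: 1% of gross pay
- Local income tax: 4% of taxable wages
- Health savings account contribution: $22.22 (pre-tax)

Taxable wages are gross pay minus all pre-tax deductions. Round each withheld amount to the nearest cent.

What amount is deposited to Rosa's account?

401(k): $878.75 × 0.095 = $83.48
Health savings account contribution: $22.22
Pre-tax total = $83.48 + $22.22 = $105.70
Taxable wages = $878.75 − $105.70 = $773.05
Federal withholding: $773.05 × 0.26 = $200.99
State tax withheld: $773.05 × 0.06 = $46.38
Local income tax: $773.05 × 0.04 = $30.92
SDI: $878.75 × 0.01 = $8.79
AD&D insurance premium: $48.54
(Employer's $466.27 toward AD&D insurance premium is not withheld from the employee.)
Total deductions = $83.48 + $22.22 + $200.99 + $46.38 + $30.92 + $8.79 + $48.54 = $441.32
Net pay = $878.75 − $441.32 = $437.43

$437.43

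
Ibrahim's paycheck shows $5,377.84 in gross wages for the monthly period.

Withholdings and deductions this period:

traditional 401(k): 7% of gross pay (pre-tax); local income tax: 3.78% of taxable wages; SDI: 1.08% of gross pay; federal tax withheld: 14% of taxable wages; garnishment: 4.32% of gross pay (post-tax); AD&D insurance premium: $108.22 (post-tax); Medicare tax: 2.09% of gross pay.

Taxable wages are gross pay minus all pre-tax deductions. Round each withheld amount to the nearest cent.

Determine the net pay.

$3,601.13

Traditional 401(k): $5,377.84 × 0.07 = $376.45
Taxable wages = $5,377.84 − $376.45 = $5,001.39
Local income tax: $5,001.39 × 0.0378 = $189.05
Federal tax withheld: $5,001.39 × 0.14 = $700.19
SDI: $5,377.84 × 0.0108 = $58.08
Medicare tax: $5,377.84 × 0.0209 = $112.40
Garnishment: $5,377.84 × 0.0432 = $232.32
AD&D insurance premium: $108.22
Total deductions = $376.45 + $189.05 + $700.19 + $58.08 + $112.40 + $232.32 + $108.22 = $1,776.71
Net pay = $5,377.84 − $1,776.71 = $3,601.13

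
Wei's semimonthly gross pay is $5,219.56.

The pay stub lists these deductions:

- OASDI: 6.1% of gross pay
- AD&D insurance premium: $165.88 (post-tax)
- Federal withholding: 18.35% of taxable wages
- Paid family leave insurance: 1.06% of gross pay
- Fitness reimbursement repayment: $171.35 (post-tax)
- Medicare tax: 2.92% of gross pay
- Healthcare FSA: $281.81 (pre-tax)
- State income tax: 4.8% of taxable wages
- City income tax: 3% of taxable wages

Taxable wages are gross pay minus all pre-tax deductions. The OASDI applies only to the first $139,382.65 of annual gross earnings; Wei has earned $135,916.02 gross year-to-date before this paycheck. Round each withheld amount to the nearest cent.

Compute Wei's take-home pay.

$2,890.10

Healthcare FSA: $281.81
Taxable wages = $5,219.56 − $281.81 = $4,937.75
Federal withholding: $4,937.75 × 0.1835 = $906.08
State income tax: $4,937.75 × 0.048 = $237.01
City income tax: $4,937.75 × 0.03 = $148.13
Medicare tax: $5,219.56 × 0.0292 = $152.41
Paid family leave insurance: $5,219.56 × 0.0106 = $55.33
OASDI: only $139,382.65 − $135,916.02 = $3,466.63 of this check is subject → $3,466.63 × 0.061 = $211.46
AD&D insurance premium: $165.88
Fitness reimbursement repayment: $171.35
Total deductions = $281.81 + $906.08 + $237.01 + $148.13 + $152.41 + $55.33 + $211.46 + $165.88 + $171.35 = $2,329.46
Net pay = $5,219.56 − $2,329.46 = $2,890.10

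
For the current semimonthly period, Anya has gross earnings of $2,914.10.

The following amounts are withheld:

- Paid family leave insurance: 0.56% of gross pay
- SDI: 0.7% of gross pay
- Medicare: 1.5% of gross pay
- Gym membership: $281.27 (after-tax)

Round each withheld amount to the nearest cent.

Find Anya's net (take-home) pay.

$2,552.40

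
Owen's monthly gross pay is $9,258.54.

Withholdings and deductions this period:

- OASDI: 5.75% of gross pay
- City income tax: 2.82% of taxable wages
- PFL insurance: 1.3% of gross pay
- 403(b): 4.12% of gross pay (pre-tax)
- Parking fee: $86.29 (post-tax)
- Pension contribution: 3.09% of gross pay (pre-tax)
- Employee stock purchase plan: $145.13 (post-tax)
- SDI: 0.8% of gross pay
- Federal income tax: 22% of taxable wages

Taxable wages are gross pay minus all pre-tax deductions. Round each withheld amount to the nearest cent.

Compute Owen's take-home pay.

403(b): $9,258.54 × 0.0412 = $381.45
Pension contribution: $9,258.54 × 0.0309 = $286.09
Pre-tax total = $381.45 + $286.09 = $667.54
Taxable wages = $9,258.54 − $667.54 = $8,591.00
City income tax: $8,591.00 × 0.0282 = $242.27
Federal income tax: $8,591.00 × 0.22 = $1,890.02
OASDI: $9,258.54 × 0.0575 = $532.37
PFL insurance: $9,258.54 × 0.013 = $120.36
SDI: $9,258.54 × 0.008 = $74.07
Parking fee: $86.29
Employee stock purchase plan: $145.13
Total deductions = $381.45 + $286.09 + $242.27 + $1,890.02 + $532.37 + $120.36 + $74.07 + $86.29 + $145.13 = $3,758.05
Net pay = $9,258.54 − $3,758.05 = $5,500.49

$5,500.49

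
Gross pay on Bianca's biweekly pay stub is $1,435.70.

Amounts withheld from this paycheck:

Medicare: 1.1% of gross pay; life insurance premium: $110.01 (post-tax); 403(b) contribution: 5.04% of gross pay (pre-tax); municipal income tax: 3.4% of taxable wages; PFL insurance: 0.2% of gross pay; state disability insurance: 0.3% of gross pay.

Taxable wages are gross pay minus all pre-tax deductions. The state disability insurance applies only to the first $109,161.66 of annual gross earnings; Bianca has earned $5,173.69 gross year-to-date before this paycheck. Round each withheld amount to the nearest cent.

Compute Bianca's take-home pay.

403(b) contribution: $1,435.70 × 0.0504 = $72.36
Taxable wages = $1,435.70 − $72.36 = $1,363.34
Municipal income tax: $1,363.34 × 0.034 = $46.35
State disability insurance: cap not yet reached, full $1,435.70 is subject → $1,435.70 × 0.003 = $4.31
PFL insurance: $1,435.70 × 0.002 = $2.87
Medicare: $1,435.70 × 0.011 = $15.79
Life insurance premium: $110.01
Total deductions = $72.36 + $46.35 + $4.31 + $2.87 + $15.79 + $110.01 = $251.69
Net pay = $1,435.70 − $251.69 = $1,184.01

$1,184.01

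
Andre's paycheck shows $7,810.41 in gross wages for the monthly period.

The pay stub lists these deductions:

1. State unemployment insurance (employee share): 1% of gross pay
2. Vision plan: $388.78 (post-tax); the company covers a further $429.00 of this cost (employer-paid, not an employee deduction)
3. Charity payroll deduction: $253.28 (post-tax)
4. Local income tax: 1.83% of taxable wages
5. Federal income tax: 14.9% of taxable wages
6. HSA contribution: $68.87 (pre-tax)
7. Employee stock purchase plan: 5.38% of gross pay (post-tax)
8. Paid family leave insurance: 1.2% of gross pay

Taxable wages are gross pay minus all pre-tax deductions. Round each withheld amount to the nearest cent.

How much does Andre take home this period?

HSA contribution: $68.87
Taxable wages = $7,810.41 − $68.87 = $7,741.54
Local income tax: $7,741.54 × 0.0183 = $141.67
Federal income tax: $7,741.54 × 0.149 = $1,153.49
State unemployment insurance (employee share): $7,810.41 × 0.01 = $78.10
Paid family leave insurance: $7,810.41 × 0.012 = $93.72
Employee stock purchase plan: $7,810.41 × 0.0538 = $420.20
Vision plan: $388.78
Charity payroll deduction: $253.28
(Employer's $429.00 toward vision plan is not withheld from the employee.)
Total deductions = $68.87 + $141.67 + $1,153.49 + $78.10 + $93.72 + $420.20 + $388.78 + $253.28 = $2,598.11
Net pay = $7,810.41 − $2,598.11 = $5,212.30

$5,212.30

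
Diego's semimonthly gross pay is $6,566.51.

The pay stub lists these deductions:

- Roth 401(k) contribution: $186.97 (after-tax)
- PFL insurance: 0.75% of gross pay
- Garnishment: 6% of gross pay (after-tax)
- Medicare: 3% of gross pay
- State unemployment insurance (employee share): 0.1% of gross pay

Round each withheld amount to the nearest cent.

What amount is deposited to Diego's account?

State unemployment insurance (employee share): $6,566.51 × 0.001 = $6.57
PFL insurance: $6,566.51 × 0.0075 = $49.25
Medicare: $6,566.51 × 0.03 = $197.00
Roth 401(k) contribution: $186.97
Garnishment: $6,566.51 × 0.06 = $393.99
Total deductions = $6.57 + $49.25 + $197.00 + $186.97 + $393.99 = $833.78
Net pay = $6,566.51 − $833.78 = $5,732.73

$5,732.73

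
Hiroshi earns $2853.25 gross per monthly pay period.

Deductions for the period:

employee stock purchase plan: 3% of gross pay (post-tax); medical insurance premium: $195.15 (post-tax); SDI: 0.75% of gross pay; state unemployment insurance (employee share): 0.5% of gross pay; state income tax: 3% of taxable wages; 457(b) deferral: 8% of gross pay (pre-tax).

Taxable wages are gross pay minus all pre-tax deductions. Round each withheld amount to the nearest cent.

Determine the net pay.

$2229.82

457(b) deferral: $2853.25 × 0.08 = $228.26
Taxable wages = $2853.25 − $228.26 = $2624.99
State income tax: $2624.99 × 0.03 = $78.75
State unemployment insurance (employee share): $2853.25 × 0.005 = $14.27
SDI: $2853.25 × 0.0075 = $21.40
Medical insurance premium: $195.15
Employee stock purchase plan: $2853.25 × 0.03 = $85.60
Total deductions = $228.26 + $78.75 + $14.27 + $21.40 + $195.15 + $85.60 = $623.43
Net pay = $2853.25 − $623.43 = $2229.82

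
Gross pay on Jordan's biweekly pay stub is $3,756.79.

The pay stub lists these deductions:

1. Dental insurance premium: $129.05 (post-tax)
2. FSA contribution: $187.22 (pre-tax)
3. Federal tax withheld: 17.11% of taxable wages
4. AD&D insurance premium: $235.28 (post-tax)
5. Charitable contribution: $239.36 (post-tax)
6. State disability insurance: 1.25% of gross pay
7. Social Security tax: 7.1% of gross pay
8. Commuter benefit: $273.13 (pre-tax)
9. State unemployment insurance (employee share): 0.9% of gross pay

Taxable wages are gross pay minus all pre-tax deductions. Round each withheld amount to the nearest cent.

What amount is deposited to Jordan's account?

$1,781.23

FSA contribution: $187.22
Commuter benefit: $273.13
Pre-tax total = $187.22 + $273.13 = $460.35
Taxable wages = $3,756.79 − $460.35 = $3,296.44
Federal tax withheld: $3,296.44 × 0.1711 = $564.02
State disability insurance: $3,756.79 × 0.0125 = $46.96
Social Security tax: $3,756.79 × 0.071 = $266.73
State unemployment insurance (employee share): $3,756.79 × 0.009 = $33.81
AD&D insurance premium: $235.28
Dental insurance premium: $129.05
Charitable contribution: $239.36
Total deductions = $187.22 + $273.13 + $564.02 + $46.96 + $266.73 + $33.81 + $235.28 + $129.05 + $239.36 = $1,975.56
Net pay = $3,756.79 − $1,975.56 = $1,781.23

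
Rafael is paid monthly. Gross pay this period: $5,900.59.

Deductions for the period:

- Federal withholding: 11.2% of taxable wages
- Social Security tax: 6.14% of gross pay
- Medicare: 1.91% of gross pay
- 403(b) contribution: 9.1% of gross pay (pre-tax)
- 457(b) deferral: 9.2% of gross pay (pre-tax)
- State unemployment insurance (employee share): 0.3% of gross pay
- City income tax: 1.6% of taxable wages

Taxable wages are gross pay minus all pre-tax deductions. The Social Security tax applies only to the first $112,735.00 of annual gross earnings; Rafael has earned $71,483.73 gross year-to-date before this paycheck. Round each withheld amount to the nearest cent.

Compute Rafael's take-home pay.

$3,711.03

403(b) contribution: $5,900.59 × 0.091 = $536.95
457(b) deferral: $5,900.59 × 0.092 = $542.85
Pre-tax total = $536.95 + $542.85 = $1,079.80
Taxable wages = $5,900.59 − $1,079.80 = $4,820.79
Federal withholding: $4,820.79 × 0.112 = $539.93
City income tax: $4,820.79 × 0.016 = $77.13
Social Security tax: cap not yet reached, full $5,900.59 is subject → $5,900.59 × 0.0614 = $362.30
State unemployment insurance (employee share): $5,900.59 × 0.003 = $17.70
Medicare: $5,900.59 × 0.0191 = $112.70
Total deductions = $536.95 + $542.85 + $539.93 + $77.13 + $362.30 + $17.70 + $112.70 = $2,189.56
Net pay = $5,900.59 − $2,189.56 = $3,711.03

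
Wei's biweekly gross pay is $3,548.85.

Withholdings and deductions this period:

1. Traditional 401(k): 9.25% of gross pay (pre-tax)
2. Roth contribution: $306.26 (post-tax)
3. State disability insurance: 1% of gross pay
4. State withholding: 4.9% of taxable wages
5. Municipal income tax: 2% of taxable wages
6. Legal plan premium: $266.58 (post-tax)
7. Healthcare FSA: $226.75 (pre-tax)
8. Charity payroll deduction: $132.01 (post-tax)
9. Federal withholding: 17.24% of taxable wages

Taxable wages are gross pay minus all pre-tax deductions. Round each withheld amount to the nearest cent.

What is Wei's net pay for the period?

Healthcare FSA: $226.75
Traditional 401(k): $3,548.85 × 0.0925 = $328.27
Pre-tax total = $226.75 + $328.27 = $555.02
Taxable wages = $3,548.85 − $555.02 = $2,993.83
Federal withholding: $2,993.83 × 0.1724 = $516.14
Municipal income tax: $2,993.83 × 0.02 = $59.88
State withholding: $2,993.83 × 0.049 = $146.70
State disability insurance: $3,548.85 × 0.01 = $35.49
Charity payroll deduction: $132.01
Legal plan premium: $266.58
Roth contribution: $306.26
Total deductions = $226.75 + $328.27 + $516.14 + $59.88 + $146.70 + $35.49 + $132.01 + $266.58 + $306.26 = $2,018.08
Net pay = $3,548.85 − $2,018.08 = $1,530.77

$1,530.77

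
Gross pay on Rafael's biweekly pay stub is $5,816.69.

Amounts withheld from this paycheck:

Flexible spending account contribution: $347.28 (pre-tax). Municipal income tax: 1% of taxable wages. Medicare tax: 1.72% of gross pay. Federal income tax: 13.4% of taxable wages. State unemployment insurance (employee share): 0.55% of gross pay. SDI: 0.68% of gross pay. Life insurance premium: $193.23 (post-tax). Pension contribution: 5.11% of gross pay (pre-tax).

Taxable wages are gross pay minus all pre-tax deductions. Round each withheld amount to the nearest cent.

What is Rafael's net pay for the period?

$4,062.57

Flexible spending account contribution: $347.28
Pension contribution: $5,816.69 × 0.0511 = $297.23
Pre-tax total = $347.28 + $297.23 = $644.51
Taxable wages = $5,816.69 − $644.51 = $5,172.18
Federal income tax: $5,172.18 × 0.134 = $693.07
Municipal income tax: $5,172.18 × 0.01 = $51.72
SDI: $5,816.69 × 0.0068 = $39.55
State unemployment insurance (employee share): $5,816.69 × 0.0055 = $31.99
Medicare tax: $5,816.69 × 0.0172 = $100.05
Life insurance premium: $193.23
Total deductions = $347.28 + $297.23 + $693.07 + $51.72 + $39.55 + $31.99 + $100.05 + $193.23 = $1,754.12
Net pay = $5,816.69 − $1,754.12 = $4,062.57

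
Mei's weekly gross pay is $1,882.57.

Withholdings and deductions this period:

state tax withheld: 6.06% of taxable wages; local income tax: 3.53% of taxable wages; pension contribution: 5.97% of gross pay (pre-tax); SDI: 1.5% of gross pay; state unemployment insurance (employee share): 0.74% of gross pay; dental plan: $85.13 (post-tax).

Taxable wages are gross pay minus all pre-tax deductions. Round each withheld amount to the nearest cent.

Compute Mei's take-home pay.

$1,473.12

Pension contribution: $1,882.57 × 0.0597 = $112.39
Taxable wages = $1,882.57 − $112.39 = $1,770.18
State tax withheld: $1,770.18 × 0.0606 = $107.27
Local income tax: $1,770.18 × 0.0353 = $62.49
SDI: $1,882.57 × 0.015 = $28.24
State unemployment insurance (employee share): $1,882.57 × 0.0074 = $13.93
Dental plan: $85.13
Total deductions = $112.39 + $107.27 + $62.49 + $28.24 + $13.93 + $85.13 = $409.45
Net pay = $1,882.57 − $409.45 = $1,473.12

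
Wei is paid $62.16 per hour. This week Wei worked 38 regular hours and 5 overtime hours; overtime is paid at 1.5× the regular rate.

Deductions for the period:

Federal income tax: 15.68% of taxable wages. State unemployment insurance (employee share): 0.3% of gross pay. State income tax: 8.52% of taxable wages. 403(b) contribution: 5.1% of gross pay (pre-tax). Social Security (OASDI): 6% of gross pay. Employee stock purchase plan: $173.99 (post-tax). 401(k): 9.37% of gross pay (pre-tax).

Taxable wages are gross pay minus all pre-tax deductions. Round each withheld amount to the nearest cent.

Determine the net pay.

$1,481.46

Regular pay: 38 × $62.16 = $2,362.08
Overtime pay: 5 × $62.16 × 1.5 = $466.20
Gross pay = $2,362.08 + $466.20 = $2,828.28
401(k): $2,828.28 × 0.0937 = $265.01
403(b) contribution: $2,828.28 × 0.051 = $144.24
Pre-tax total = $265.01 + $144.24 = $409.25
Taxable wages = $2,828.28 − $409.25 = $2,419.03
State income tax: $2,419.03 × 0.0852 = $206.10
Federal income tax: $2,419.03 × 0.1568 = $379.30
Social Security (OASDI): $2,828.28 × 0.06 = $169.70
State unemployment insurance (employee share): $2,828.28 × 0.003 = $8.48
Employee stock purchase plan: $173.99
Total deductions = $265.01 + $144.24 + $206.10 + $379.30 + $169.70 + $8.48 + $173.99 = $1,346.82
Net pay = $2,828.28 − $1,346.82 = $1,481.46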